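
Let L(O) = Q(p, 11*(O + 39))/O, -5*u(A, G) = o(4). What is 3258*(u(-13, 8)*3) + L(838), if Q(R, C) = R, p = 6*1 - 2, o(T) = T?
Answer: -16381214/2095 ≈ -7819.2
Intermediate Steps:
u(A, G) = -⅘ (u(A, G) = -⅕*4 = -⅘)
p = 4 (p = 6 - 2 = 4)
L(O) = 4/O
3258*(u(-13, 8)*3) + L(838) = 3258*(-⅘*3) + 4/838 = 3258*(-12/5) + 4*(1/838) = -39096/5 + 2/419 = -16381214/2095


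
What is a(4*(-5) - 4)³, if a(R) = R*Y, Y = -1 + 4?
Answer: -373248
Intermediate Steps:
Y = 3
a(R) = 3*R (a(R) = R*3 = 3*R)
a(4*(-5) - 4)³ = (3*(4*(-5) - 4))³ = (3*(-20 - 4))³ = (3*(-24))³ = (-72)³ = -373248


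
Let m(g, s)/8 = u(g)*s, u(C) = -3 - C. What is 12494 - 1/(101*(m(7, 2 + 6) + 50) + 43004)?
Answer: 207225485/16586 ≈ 12494.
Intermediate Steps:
m(g, s) = 8*s*(-3 - g) (m(g, s) = 8*((-3 - g)*s) = 8*(s*(-3 - g)) = 8*s*(-3 - g))
12494 - 1/(101*(m(7, 2 + 6) + 50) + 43004) = 12494 - 1/(101*(-8*(2 + 6)*(3 + 7) + 50) + 43004) = 12494 - 1/(101*(-8*8*10 + 50) + 43004) = 12494 - 1/(101*(-640 + 50) + 43004) = 12494 - 1/(101*(-590) + 43004) = 12494 - 1/(-59590 + 43004) = 12494 - 1/(-16586) = 12494 - 1*(-1/16586) = 12494 + 1/16586 = 207225485/16586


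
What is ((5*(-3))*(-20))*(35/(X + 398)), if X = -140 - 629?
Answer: -1500/53 ≈ -28.302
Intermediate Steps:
X = -769
((5*(-3))*(-20))*(35/(X + 398)) = ((5*(-3))*(-20))*(35/(-769 + 398)) = (-15*(-20))*(35/(-371)) = 300*(35*(-1/371)) = 300*(-5/53) = -1500/53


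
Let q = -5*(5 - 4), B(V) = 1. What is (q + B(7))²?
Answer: 16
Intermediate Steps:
q = -5 (q = -5*1 = -5)
(q + B(7))² = (-5 + 1)² = (-4)² = 16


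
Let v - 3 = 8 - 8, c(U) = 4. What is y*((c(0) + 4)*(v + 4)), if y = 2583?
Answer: 144648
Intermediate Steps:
v = 3 (v = 3 + (8 - 8) = 3 + 0 = 3)
y*((c(0) + 4)*(v + 4)) = 2583*((4 + 4)*(3 + 4)) = 2583*(8*7) = 2583*56 = 144648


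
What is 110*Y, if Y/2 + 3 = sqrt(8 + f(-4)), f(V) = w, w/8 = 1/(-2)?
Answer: -220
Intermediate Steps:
w = -4 (w = 8/(-2) = 8*(-1/2) = -4)
f(V) = -4
Y = -2 (Y = -6 + 2*sqrt(8 - 4) = -6 + 2*sqrt(4) = -6 + 2*2 = -6 + 4 = -2)
110*Y = 110*(-2) = -220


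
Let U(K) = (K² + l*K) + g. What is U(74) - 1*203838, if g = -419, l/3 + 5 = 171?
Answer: -161929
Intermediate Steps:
l = 498 (l = -15 + 3*171 = -15 + 513 = 498)
U(K) = -419 + K² + 498*K (U(K) = (K² + 498*K) - 419 = -419 + K² + 498*K)
U(74) - 1*203838 = (-419 + 74² + 498*74) - 1*203838 = (-419 + 5476 + 36852) - 203838 = 41909 - 203838 = -161929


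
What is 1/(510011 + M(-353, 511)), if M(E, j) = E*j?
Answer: 1/329628 ≈ 3.0337e-6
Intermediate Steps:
1/(510011 + M(-353, 511)) = 1/(510011 - 353*511) = 1/(510011 - 180383) = 1/329628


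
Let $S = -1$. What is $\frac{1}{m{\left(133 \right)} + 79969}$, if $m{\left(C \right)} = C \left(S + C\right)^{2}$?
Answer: $\frac{1}{2397361} \approx 4.1713 \cdot 10^{-7}$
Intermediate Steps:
$m{\left(C \right)} = C \left(-1 + C\right)^{2}$
$\frac{1}{m{\left(133 \right)} + 79969} = \frac{1}{133 \left(-1 + 133\right)^{2} + 79969} = \frac{1}{133 \cdot 132^{2} + 79969} = \frac{1}{133 \cdot 17424 + 79969} = \frac{1}{2317392 + 79969} = \frac{1}{2397361}$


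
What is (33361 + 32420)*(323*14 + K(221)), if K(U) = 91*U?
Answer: 1620383373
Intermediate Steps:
(33361 + 32420)*(323*14 + K(221)) = (33361 + 32420)*(323*14 + 91*221) = 65781*(4522 + 20111) = 65781*24633 = 1620383373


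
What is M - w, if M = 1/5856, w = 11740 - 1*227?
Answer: -67420127/5856 ≈ -11513.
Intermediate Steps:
w = 11513 (w = 11740 - 227 = 11513)
M = 1/5856 ≈ 0.00017076
M - w = 1/5856 - 1*11513 = 1/5856 - 11513 = -67420127/5856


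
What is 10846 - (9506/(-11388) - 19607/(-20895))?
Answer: 61447751317/5665530 ≈ 10846.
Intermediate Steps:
10846 - (9506/(-11388) - 19607/(-20895)) = 10846 - (9506*(-1/11388) - 19607*(-1/20895)) = 10846 - (-4753/5694 + 2801/2985) = 10846 - 1*587063/5665530 = 10846 - 587063/5665530 = 61447751317/5665530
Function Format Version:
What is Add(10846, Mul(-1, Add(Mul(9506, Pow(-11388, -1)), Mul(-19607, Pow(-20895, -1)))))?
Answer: Rational(61447751317, 5665530) ≈ 10846.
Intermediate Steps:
Add(10846, Mul(-1, Add(Mul(9506, Pow(-11388, -1)), Mul(-19607, Pow(-20895, -1))))) = Add(10846, Mul(-1, Add(Mul(9506, Rational(-1, 11388)), Mul(-19607, Rational(-1, 20895))))) = Add(10846, Mul(-1, Add(Rational(-4753, 5694), Rational(2801, 2985)))) = Add(10846, Mul(-1, Rational(587063, 5665530))) = Add(10846, Rational(-587063, 5665530)) = Rational(61447751317, 5665530)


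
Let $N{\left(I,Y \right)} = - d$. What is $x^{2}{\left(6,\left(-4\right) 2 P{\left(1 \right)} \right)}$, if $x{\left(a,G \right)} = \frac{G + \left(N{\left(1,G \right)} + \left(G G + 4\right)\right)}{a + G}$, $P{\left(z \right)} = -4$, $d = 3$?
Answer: $\frac{1117249}{1444} \approx 773.72$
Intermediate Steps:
$N{\left(I,Y \right)} = -3$ ($N{\left(I,Y \right)} = \left(-1\right) 3 = -3$)
$x{\left(a,G \right)} = \frac{1 + G + G^{2}}{G + a}$ ($x{\left(a,G \right)} = \frac{G + \left(-3 + \left(G G + 4\right)\right)}{a + G} = \frac{G + \left(-3 + \left(G^{2} + 4\right)\right)}{G + a} = \frac{G + \left(-3 + \left(4 + G^{2}\right)\right)}{G + a} = \frac{G + \left(1 + G^{2}\right)}{G + a} = \frac{1 + G + G^{2}}{G + a}$)
$x^{2}{\left(6,\left(-4\right) 2 P{\left(1 \right)} \right)} = \left(\frac{1 + \left(-4\right) 2 \left(-4\right) + \left(\left(-4\right) 2 \left(-4\right)\right)^{2}}{\left(-4\right) 2 \left(-4\right) + 6}\right)^{2} = \left(\frac{1 - -32 + \left(\left(-8\right) \left(-4\right)\right)^{2}}{\left(-8\right) \left(-4\right) + 6}\right)^{2} = \left(\frac{1 + 32 + 32^{2}}{32 + 6}\right)^{2} = \left(\frac{1 + 32 + 1024}{38}\right)^{2} = \left(\frac{1}{38} \cdot 1057\right)^{2} = \left(\frac{1057}{38}\right)^{2} = \frac{1117249}{1444}$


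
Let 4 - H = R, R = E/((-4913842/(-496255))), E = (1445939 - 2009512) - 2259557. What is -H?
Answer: -700506016759/2456921 ≈ -2.8512e+5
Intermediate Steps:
E = -2823130 (E = -563573 - 2259557 = -2823130)
R = -700496189075/2456921 (R = -2823130/((-4913842/(-496255))) = -2823130/((-4913842*(-1/496255))) = -2823130/4913842/496255 = -2823130*496255/4913842 = -700496189075/2456921 ≈ -2.8511e+5)
H = 700506016759/2456921 (H = 4 - 1*(-700496189075/2456921) = 4 + 700496189075/2456921 = 700506016759/2456921 ≈ 2.8512e+5)
-H = -1*700506016759/2456921 = -700506016759/2456921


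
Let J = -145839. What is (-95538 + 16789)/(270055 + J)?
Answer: -78749/124216 ≈ -0.63397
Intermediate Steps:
(-95538 + 16789)/(270055 + J) = (-95538 + 16789)/(270055 - 145839) = -78749/124216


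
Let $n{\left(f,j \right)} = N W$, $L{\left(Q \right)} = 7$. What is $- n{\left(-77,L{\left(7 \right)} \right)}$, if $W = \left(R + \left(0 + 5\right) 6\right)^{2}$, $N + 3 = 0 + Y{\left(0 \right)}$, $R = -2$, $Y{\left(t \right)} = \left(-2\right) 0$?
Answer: $2352$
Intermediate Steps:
$Y{\left(t \right)} = 0$
$N = -3$ ($N = -3 + \left(0 + 0\right) = -3 + 0 = -3$)
$W = 784$ ($W = \left(-2 + \left(0 + 5\right) 6\right)^{2} = \left(-2 + 5 \cdot 6\right)^{2} = \left(-2 + 30\right)^{2} = 28^{2} = 784$)
$n{\left(f,j \right)} = -2352$ ($n{\left(f,j \right)} = \left(-3\right) 784 = -2352$)
$- n{\left(-77,L{\left(7 \right)} \right)} = \left(-1\right) \left(-2352\right) = 2352$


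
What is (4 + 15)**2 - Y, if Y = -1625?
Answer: 1986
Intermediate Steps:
(4 + 15)**2 - Y = (4 + 15)**2 - 1*(-1625) = 19**2 + 1625 = 361 + 1625 = 1986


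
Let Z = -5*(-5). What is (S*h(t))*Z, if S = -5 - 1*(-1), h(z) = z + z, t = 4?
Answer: -800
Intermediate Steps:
h(z) = 2*z
S = -4 (S = -5 + 1 = -4)
Z = 25
(S*h(t))*Z = -8*4*25 = -4*8*25 = -32*25 = -800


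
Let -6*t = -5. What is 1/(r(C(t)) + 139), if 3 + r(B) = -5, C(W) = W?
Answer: 1/131 ≈ 0.0076336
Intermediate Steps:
t = ⅚ (t = -⅙*(-5) = ⅚ ≈ 0.83333)
r(B) = -8 (r(B) = -3 - 5 = -8)
1/(r(C(t)) + 139) = 1/(-8 + 139) = 1/131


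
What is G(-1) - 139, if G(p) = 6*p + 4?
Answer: -141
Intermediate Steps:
G(p) = 4 + 6*p
G(-1) - 139 = (4 + 6*(-1)) - 139 = (4 - 6) - 139 = -2 - 139 = -141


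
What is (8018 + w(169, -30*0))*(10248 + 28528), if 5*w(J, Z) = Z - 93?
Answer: 1550923672/5 ≈ 3.1018e+8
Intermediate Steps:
w(J, Z) = -93/5 + Z/5 (w(J, Z) = (Z - 93)/5 = (-93 + Z)/5 = -93/5 + Z/5)
(8018 + w(169, -30*0))*(10248 + 28528) = (8018 + (-93/5 + (-30*0)/5))*(10248 + 28528) = (8018 + (-93/5 + (⅕)*0))*38776 = (8018 + (-93/5 + 0))*38776 = (8018 - 93/5)*38776 = (39997/5)*38776 = 1550923672/5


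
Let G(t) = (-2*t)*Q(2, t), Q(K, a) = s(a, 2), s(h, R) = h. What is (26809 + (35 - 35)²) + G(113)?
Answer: 1271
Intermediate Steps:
Q(K, a) = a
G(t) = -2*t² (G(t) = (-2*t)*t = -2*t²)
(26809 + (35 - 35)²) + G(113) = (26809 + (35 - 35)²) - 2*113² = (26809 + 0²) - 2*12769 = (26809 + 0) - 25538 = 26809 - 25538 = 1271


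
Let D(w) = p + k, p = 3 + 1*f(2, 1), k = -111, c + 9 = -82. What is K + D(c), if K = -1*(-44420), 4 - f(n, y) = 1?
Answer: 44315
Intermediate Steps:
c = -91 (c = -9 - 82 = -91)
f(n, y) = 3 (f(n, y) = 4 - 1*1 = 4 - 1 = 3)
p = 6 (p = 3 + 1*3 = 3 + 3 = 6)
D(w) = -105 (D(w) = 6 - 111 = -105)
K = 44420
K + D(c) = 44420 - 105 = 44315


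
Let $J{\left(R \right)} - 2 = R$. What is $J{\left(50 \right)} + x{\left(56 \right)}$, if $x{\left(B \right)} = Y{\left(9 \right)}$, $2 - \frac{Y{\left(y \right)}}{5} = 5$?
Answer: $37$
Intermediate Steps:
$Y{\left(y \right)} = -15$ ($Y{\left(y \right)} = 10 - 25 = -15$)
$x{\left(B \right)} = -15$
$J{\left(R \right)} = 2 + R$
$J{\left(50 \right)} + x{\left(56 \right)} = \left(2 + 50\right) - 15 = 52 - 15 = 37$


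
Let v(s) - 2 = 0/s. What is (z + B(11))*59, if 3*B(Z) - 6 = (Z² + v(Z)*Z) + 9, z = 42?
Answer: 16756/3 ≈ 5585.3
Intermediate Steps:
v(s) = 2 (v(s) = 2 + 0/s = 2 + 0 = 2)
B(Z) = 5 + Z²/3 + 2*Z/3 (B(Z) = 2 + ((Z² + 2*Z) + 9)/3 = 2 + (9 + Z² + 2*Z)/3 = 2 + (3 + Z²/3 + 2*Z/3) = 5 + Z²/3 + 2*Z/3)
(z + B(11))*59 = (42 + (5 + (⅓)*11² + (⅔)*11))*59 = (42 + (5 + (⅓)*121 + 22/3))*59 = (42 + (5 + 121/3 + 22/3))*59 = (42 + 158/3)*59 = (284/3)*59 = 16756/3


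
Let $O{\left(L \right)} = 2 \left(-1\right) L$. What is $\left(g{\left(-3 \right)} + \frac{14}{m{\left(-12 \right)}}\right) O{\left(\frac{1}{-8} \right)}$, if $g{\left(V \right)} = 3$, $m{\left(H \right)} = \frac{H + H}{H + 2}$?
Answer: $\frac{53}{24} \approx 2.2083$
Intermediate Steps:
$m{\left(H \right)} = \frac{2 H}{2 + H}$
$O{\left(L \right)} = - 2 L$
$\left(g{\left(-3 \right)} + \frac{14}{m{\left(-12 \right)}}\right) O{\left(\frac{1}{-8} \right)} = \left(3 + \frac{14}{2 \left(-12\right) \frac{1}{2 - 12}}\right) \left(- \frac{2}{-8}\right) = \left(3 + \frac{14}{2 \left(-12\right) \frac{1}{-10}}\right) \left(\left(-2\right) \left(- \frac{1}{8}\right)\right) = \left(3 + \frac{14}{2 \left(-12\right) \left(- \frac{1}{10}\right)}\right) \frac{1}{4} = \left(3 + \frac{14}{\frac{12}{5}}\right) \frac{1}{4} = \left(3 + 14 \cdot \frac{5}{12}\right) \frac{1}{4} = \left(3 + \frac{35}{6}\right) \frac{1}{4} = \frac{53}{6} \cdot \frac{1}{4} = \frac{53}{24}$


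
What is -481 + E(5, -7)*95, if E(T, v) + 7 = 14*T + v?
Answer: 4839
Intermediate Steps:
E(T, v) = -7 + v + 14*T (E(T, v) = -7 + (14*T + v) = -7 + (v + 14*T) = -7 + v + 14*T)
-481 + E(5, -7)*95 = -481 + (-7 - 7 + 14*5)*95 = -481 + (-7 - 7 + 70)*95 = -481 + 56*95 = -481 + 5320 = 4839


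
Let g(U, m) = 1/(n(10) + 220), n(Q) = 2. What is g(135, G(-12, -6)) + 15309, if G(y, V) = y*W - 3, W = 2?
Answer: 3398599/222 ≈ 15309.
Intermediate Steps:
G(y, V) = -3 + 2*y (G(y, V) = y*2 - 3 = 2*y - 3 = -3 + 2*y)
g(U, m) = 1/222 (g(U, m) = 1/(2 + 220) = 1/222)
g(135, G(-12, -6)) + 15309 = 1/222 + 15309 = 3398599/222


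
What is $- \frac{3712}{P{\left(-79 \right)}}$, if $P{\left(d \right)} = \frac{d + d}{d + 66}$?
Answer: $- \frac{24128}{79} \approx -305.42$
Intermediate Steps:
$P{\left(d \right)} = \frac{2 d}{66 + d}$
$- \frac{3712}{P{\left(-79 \right)}} = - \frac{3712}{2 \left(-79\right) \frac{1}{66 - 79}} = - \frac{3712}{2 \left(-79\right) \frac{1}{-13}} = - \frac{3712}{2 \left(-79\right) \left(- \frac{1}{13}\right)} = - \frac{3712}{\frac{158}{13}} = \left(-3712\right) \frac{13}{158} = - \frac{24128}{79}$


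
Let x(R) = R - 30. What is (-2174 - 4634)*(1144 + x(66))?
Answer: -8033440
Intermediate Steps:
x(R) = -30 + R
(-2174 - 4634)*(1144 + x(66)) = (-2174 - 4634)*(1144 + (-30 + 66)) = -6808*(1144 + 36) = -6808*1180 = -8033440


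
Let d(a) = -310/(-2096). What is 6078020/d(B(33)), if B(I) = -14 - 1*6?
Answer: 1273952992/31 ≈ 4.1095e+7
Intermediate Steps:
B(I) = -20 (B(I) = -14 - 6 = -20)
d(a) = 155/1048 (d(a) = -310*(-1/2096) = 155/1048)
6078020/d(B(33)) = 6078020/(155/1048) = 6078020*(1048/155) = 1273952992/31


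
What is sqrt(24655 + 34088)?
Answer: 3*sqrt(6527) ≈ 242.37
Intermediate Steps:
sqrt(24655 + 34088) = sqrt(58743) = 3*sqrt(6527)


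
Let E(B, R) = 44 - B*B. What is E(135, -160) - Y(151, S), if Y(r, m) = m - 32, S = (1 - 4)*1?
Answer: -18146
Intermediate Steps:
E(B, R) = 44 - B²
S = -3 (S = -3*1 = -3)
Y(r, m) = -32 + m
E(135, -160) - Y(151, S) = (44 - 1*135²) - (-32 - 3) = (44 - 1*18225) - 1*(-35) = (44 - 18225) + 35 = -18181 + 35 = -18146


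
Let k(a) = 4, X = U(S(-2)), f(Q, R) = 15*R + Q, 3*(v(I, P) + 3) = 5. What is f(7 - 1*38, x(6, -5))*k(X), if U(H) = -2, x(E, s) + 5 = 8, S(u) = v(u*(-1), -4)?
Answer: 56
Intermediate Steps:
v(I, P) = -4/3 (v(I, P) = -3 + (⅓)*5 = -3 + 5/3 = -4/3)
S(u) = -4/3
x(E, s) = 3 (x(E, s) = -5 + 8 = 3)
f(Q, R) = Q + 15*R
X = -2
f(7 - 1*38, x(6, -5))*k(X) = ((7 - 1*38) + 15*3)*4 = ((7 - 38) + 45)*4 = (-31 + 45)*4 = 14*4 = 56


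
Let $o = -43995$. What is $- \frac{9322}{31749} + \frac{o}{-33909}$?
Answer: $\frac{360232519}{358858947} \approx 1.0038$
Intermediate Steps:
$- \frac{9322}{31749} + \frac{o}{-33909} = - \frac{9322}{31749} - \frac{43995}{-33909} = \left(-9322\right) \frac{1}{31749} - - \frac{14665}{11303} = - \frac{9322}{31749} + \frac{14665}{11303} = \frac{360232519}{358858947}$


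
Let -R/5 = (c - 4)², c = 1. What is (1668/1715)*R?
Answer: -15012/343 ≈ -43.767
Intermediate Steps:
R = -45 (R = -5*(1 - 4)² = -5*(-3)² = -5*9 = -45)
(1668/1715)*R = (1668/1715)*(-45) = -15012/343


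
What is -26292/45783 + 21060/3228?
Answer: 24425539/4105209 ≈ 5.9499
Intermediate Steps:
-26292/45783 + 21060/3228 = -26292*1/45783 + 21060*(1/3228) = -8764/15261 + 1755/269 = 24425539/4105209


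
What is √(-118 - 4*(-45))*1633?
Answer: 1633*√62 ≈ 12858.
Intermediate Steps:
√(-118 - 4*(-45))*1633 = √(-118 + 180)*1633 = √62*1633 = 1633*√62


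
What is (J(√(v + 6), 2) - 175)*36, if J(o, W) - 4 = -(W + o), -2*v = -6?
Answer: -6336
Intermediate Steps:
v = 3 (v = -½*(-6) = 3)
J(o, W) = 4 - W - o (J(o, W) = 4 - (W + o) = 4 + (-W - o) = 4 - W - o)
(J(√(v + 6), 2) - 175)*36 = ((4 - 1*2 - √(3 + 6)) - 175)*36 = ((4 - 2 - √9) - 175)*36 = ((4 - 2 - 1*3) - 175)*36 = ((4 - 2 - 3) - 175)*36 = (-1 - 175)*36 = -176*36 = -6336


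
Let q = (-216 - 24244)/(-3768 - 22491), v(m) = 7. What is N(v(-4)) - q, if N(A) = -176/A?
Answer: -4792804/183813 ≈ -26.074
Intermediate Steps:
q = 24460/26259 (q = -24460/(-26259) = -24460*(-1/26259) = 24460/26259 ≈ 0.93149)
N(v(-4)) - q = -176/7 - 1*24460/26259 = -176*⅐ - 24460/26259 = -176/7 - 24460/26259 = -4792804/183813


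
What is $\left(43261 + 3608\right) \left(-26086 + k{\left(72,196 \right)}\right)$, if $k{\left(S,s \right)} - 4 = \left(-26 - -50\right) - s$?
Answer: $-1230498726$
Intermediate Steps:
$k{\left(S,s \right)} = 28 - s$ ($k{\left(S,s \right)} = 4 - \left(-24 + s\right) = 28 - s$)
$\left(43261 + 3608\right) \left(-26086 + k{\left(72,196 \right)}\right) = \left(43261 + 3608\right) \left(-26086 + \left(28 - 196\right)\right) = 46869 \left(-26086 + \left(28 - 196\right)\right) = 46869 \left(-26086 - 168\right) = 46869 \left(-26254\right) = -1230498726$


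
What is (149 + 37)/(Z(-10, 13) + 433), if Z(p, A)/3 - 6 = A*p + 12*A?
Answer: 186/529 ≈ 0.35161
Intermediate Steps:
Z(p, A) = 18 + 36*A + 3*A*p (Z(p, A) = 18 + 3*(A*p + 12*A) = 18 + 3*(12*A + A*p) = 18 + (36*A + 3*A*p) = 18 + 36*A + 3*A*p)
(149 + 37)/(Z(-10, 13) + 433) = (149 + 37)/((18 + 36*13 + 3*13*(-10)) + 433) = 186/((18 + 468 - 390) + 433) = 186/(96 + 433) = 186/529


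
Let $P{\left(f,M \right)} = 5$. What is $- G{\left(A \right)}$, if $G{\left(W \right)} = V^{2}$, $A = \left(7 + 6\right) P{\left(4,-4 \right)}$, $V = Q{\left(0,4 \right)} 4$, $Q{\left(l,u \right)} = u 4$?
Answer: $-4096$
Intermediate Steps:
$Q{\left(l,u \right)} = 4 u$
$V = 64$ ($V = 4 \cdot 4 \cdot 4 = 16 \cdot 4 = 64$)
$A = 65$ ($A = \left(7 + 6\right) 5 = 13 \cdot 5 = 65$)
$G{\left(W \right)} = 4096$ ($G{\left(W \right)} = 64^{2} = 4096$)
$- G{\left(A \right)} = \left(-1\right) 4096 = -4096$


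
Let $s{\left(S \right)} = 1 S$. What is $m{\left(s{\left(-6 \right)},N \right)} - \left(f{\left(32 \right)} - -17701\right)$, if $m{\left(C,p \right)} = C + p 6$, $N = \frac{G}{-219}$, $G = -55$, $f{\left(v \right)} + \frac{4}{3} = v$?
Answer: $- \frac{3884219}{219} \approx -17736.0$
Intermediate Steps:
$f{\left(v \right)} = - \frac{4}{3} + v$
$s{\left(S \right)} = S$
$N = \frac{55}{219}$ ($N = - \frac{55}{-219} = \left(-55\right) \left(- \frac{1}{219}\right) = \frac{55}{219} \approx 0.25114$)
$m{\left(C,p \right)} = C + 6 p$
$m{\left(s{\left(-6 \right)},N \right)} - \left(f{\left(32 \right)} - -17701\right) = \left(-6 + 6 \cdot \frac{55}{219}\right) - \left(\left(- \frac{4}{3} + 32\right) - -17701\right) = \left(-6 + \frac{110}{73}\right) - \left(\frac{92}{3} + 17701\right) = - \frac{328}{73} - \frac{53195}{3} = - \frac{3884219}{219}$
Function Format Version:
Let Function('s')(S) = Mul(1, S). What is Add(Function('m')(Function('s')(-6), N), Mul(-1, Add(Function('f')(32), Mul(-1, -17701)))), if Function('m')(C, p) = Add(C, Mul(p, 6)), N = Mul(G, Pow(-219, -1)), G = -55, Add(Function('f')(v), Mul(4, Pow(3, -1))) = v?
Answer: Rational(-3884219, 219) ≈ -17736.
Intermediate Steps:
Function('f')(v) = Add(Rational(-4, 3), v)
Function('s')(S) = S
N = Rational(55, 219) (N = Mul(-55, Pow(-219, -1)) = Mul(-55, Rational(-1, 219)) = Rational(55, 219) ≈ 0.25114)
Function('m')(C, p) = Add(C, Mul(6, p))
Add(Function('m')(Function('s')(-6), N), Mul(-1, Add(Function('f')(32), Mul(-1, -17701)))) = Add(Add(-6, Mul(6, Rational(55, 219))), Mul(-1, Add(Add(Rational(-4, 3), 32), Mul(-1, -17701)))) = Add(Add(-6, Rational(110, 73)), Mul(-1, Add(Rational(92, 3), 17701))) = Add(Rational(-328, 73), Mul(-1, Rational(53195, 3))) = Add(Rational(-328, 73), Rational(-53195, 3)) = Rational(-3884219, 219)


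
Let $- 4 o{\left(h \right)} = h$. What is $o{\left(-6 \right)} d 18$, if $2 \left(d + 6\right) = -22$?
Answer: $-459$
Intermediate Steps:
$d = -17$ ($d = -6 + \frac{1}{2} \left(-22\right) = -6 - 11 = -17$)
$o{\left(h \right)} = - \frac{h}{4}$
$o{\left(-6 \right)} d 18 = \left(- \frac{1}{4}\right) \left(-6\right) \left(-17\right) 18 = \frac{3}{2} \left(-17\right) 18 = \left(- \frac{51}{2}\right) 18 = -459$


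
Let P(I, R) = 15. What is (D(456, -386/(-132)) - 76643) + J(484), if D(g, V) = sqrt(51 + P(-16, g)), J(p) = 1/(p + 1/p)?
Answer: -17954158767/234257 + sqrt(66) ≈ -76635.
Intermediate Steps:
D(g, V) = sqrt(66) (D(g, V) = sqrt(51 + 15) = sqrt(66))
(D(456, -386/(-132)) - 76643) + J(484) = (sqrt(66) - 76643) + 484/(1 + 484**2) = (-76643 + sqrt(66)) + 484/(1 + 234256) = (-76643 + sqrt(66)) + 484/234257 = -17954158767/234257 + sqrt(66)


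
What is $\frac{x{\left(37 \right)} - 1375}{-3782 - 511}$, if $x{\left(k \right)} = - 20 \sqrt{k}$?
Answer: $\frac{1375}{4293} + \frac{20 \sqrt{37}}{4293} \approx 0.34863$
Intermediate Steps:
$\frac{x{\left(37 \right)} - 1375}{-3782 - 511} = \frac{- 20 \sqrt{37} - 1375}{-3782 - 511} = \frac{-1375 - 20 \sqrt{37}}{-4293} = \left(-1375 - 20 \sqrt{37}\right) \left(- \frac{1}{4293}\right) = \frac{1375}{4293} + \frac{20 \sqrt{37}}{4293}$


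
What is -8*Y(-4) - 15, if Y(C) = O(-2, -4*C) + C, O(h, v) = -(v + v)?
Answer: 273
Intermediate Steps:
O(h, v) = -2*v
Y(C) = 9*C (Y(C) = -(-8)*C + C = 8*C + C = 9*C)
-8*Y(-4) - 15 = -72*(-4) - 15 = -8*(-36) - 15 = 288 - 15 = 273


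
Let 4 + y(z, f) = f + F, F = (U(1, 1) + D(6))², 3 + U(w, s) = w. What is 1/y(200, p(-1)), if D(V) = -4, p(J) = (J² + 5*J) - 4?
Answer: 1/24 ≈ 0.041667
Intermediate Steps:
U(w, s) = -3 + w
p(J) = -4 + J² + 5*J
F = 36 (F = ((-3 + 1) - 4)² = (-2 - 4)² = (-6)² = 36)
y(z, f) = 32 + f (y(z, f) = -4 + (f + 36) = -4 + (36 + f) = 32 + f)
1/y(200, p(-1)) = 1/(32 + (-4 + (-1)² + 5*(-1))) = 1/(32 + (-4 + 1 - 5)) = 1/(32 - 8) = 1/24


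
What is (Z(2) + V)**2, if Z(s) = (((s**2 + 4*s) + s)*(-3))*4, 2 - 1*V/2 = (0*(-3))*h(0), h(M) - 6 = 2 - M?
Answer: 26896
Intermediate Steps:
h(M) = 8 - M (h(M) = 6 + (2 - M) = 8 - M)
V = 4 (V = 4 - 2*0*(-3)*(8 - 1*0) = 4 - 0*(8 + 0) = 4 - 0*8 = 4 - 2*0 = 4 + 0 = 4)
Z(s) = -60*s - 12*s**2 (Z(s) = ((s**2 + 5*s)*(-3))*4 = (-15*s - 3*s**2)*4 = -60*s - 12*s**2)
(Z(2) + V)**2 = (-12*2*(5 + 2) + 4)**2 = (-12*2*7 + 4)**2 = (-168 + 4)**2 = (-164)**2 = 26896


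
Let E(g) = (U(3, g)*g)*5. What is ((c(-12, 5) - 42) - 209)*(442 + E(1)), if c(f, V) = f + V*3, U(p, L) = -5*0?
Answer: -109616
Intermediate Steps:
U(p, L) = 0
c(f, V) = f + 3*V
E(g) = 0 (E(g) = (0*g)*5 = 0*5 = 0)
((c(-12, 5) - 42) - 209)*(442 + E(1)) = (((-12 + 3*5) - 42) - 209)*(442 + 0) = (((-12 + 15) - 42) - 209)*442 = ((3 - 42) - 209)*442 = (-39 - 209)*442 = -248*442 = -109616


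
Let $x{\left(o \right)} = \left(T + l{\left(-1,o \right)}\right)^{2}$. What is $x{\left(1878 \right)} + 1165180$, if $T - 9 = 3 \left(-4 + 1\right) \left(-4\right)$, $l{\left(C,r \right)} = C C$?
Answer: $1167296$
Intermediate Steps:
$l{\left(C,r \right)} = C^{2}$
$T = 45$ ($T = 9 + 3 \left(-4 + 1\right) \left(-4\right) = 9 + 3 \left(\left(-3\right) \left(-4\right)\right) = 9 + 3 \cdot 12 = 9 + 36 = 45$)
$x{\left(o \right)} = 2116$ ($x{\left(o \right)} = \left(45 + \left(-1\right)^{2}\right)^{2} = \left(45 + 1\right)^{2} = 46^{2} = 2116$)
$x{\left(1878 \right)} + 1165180 = 2116 + 1165180 = 1167296$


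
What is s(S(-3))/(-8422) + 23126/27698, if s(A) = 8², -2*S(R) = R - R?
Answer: 48248625/58318139 ≈ 0.82733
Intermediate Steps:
S(R) = 0 (S(R) = -(R - R)/2 = -½*0 = 0)
s(A) = 64
s(S(-3))/(-8422) + 23126/27698 = 64/(-8422) + 23126/27698 = 64*(-1/8422) + 23126*(1/27698) = -32/4211 + 11563/13849 = 48248625/58318139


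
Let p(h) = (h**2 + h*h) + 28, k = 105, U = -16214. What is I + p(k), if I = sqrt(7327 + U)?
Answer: 22078 + I*sqrt(8887) ≈ 22078.0 + 94.271*I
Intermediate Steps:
p(h) = 28 + 2*h**2 (p(h) = (h**2 + h**2) + 28 = 2*h**2 + 28 = 28 + 2*h**2)
I = I*sqrt(8887) (I = sqrt(7327 - 16214) = sqrt(-8887) = I*sqrt(8887) ≈ 94.271*I)
I + p(k) = I*sqrt(8887) + (28 + 2*105**2) = I*sqrt(8887) + (28 + 2*11025) = I*sqrt(8887) + (28 + 22050) = I*sqrt(8887) + 22078 = 22078 + I*sqrt(8887)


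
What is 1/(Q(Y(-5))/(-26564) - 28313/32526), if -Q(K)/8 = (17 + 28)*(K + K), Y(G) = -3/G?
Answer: -216005166/184513825 ≈ -1.1707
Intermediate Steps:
Q(K) = -720*K (Q(K) = -8*(17 + 28)*(K + K) = -360*2*K = -720*K)
1/(Q(Y(-5))/(-26564) - 28313/32526) = 1/(-(-2160)/(-5)/(-26564) - 28313/32526) = 1/(-(-2160)*(-1)/5*(-1/26564) - 28313*1/32526) = 1/(-720*3/5*(-1/26564) - 28313/32526) = 1/(-432*(-1/26564) - 28313/32526) = 1/(108/6641 - 28313/32526) = 1/(-184513825/216005166) = -216005166/184513825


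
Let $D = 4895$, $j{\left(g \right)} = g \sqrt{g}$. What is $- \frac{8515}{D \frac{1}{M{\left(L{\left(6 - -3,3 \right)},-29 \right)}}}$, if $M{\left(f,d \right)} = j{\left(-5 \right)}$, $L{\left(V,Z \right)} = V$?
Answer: $\frac{8515 i \sqrt{5}}{979} \approx 19.449 i$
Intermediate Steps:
$j{\left(g \right)} = g^{\frac{3}{2}}$
$M{\left(f,d \right)} = - 5 i \sqrt{5}$ ($M{\left(f,d \right)} = \left(-5\right)^{\frac{3}{2}} = - 5 i \sqrt{5}$)
$- \frac{8515}{D \frac{1}{M{\left(L{\left(6 - -3,3 \right)},-29 \right)}}} = - \frac{8515}{4895 \frac{1}{\left(-5\right) i \sqrt{5}}} = - \frac{8515}{4895 \frac{i \sqrt{5}}{25}} = - \frac{8515}{\frac{979}{5} i \sqrt{5}} = - 8515 \left(- \frac{i \sqrt{5}}{979}\right) = \frac{8515 i \sqrt{5}}{979}$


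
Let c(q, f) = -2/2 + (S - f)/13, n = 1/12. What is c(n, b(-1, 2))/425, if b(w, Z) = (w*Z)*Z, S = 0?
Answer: -9/5525 ≈ -0.0016290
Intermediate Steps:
b(w, Z) = w*Z**2 (b(w, Z) = (Z*w)*Z = w*Z**2)
n = 1/12 ≈ 0.083333
c(q, f) = -1 - f/13 (c(q, f) = -2/2 + (0 - f)/13 = -2*1/2 - f*(1/13) = -1 - f/13)
c(n, b(-1, 2))/425 = (-1 - (-1)*2**2/13)/425 = (-1 - (-1)*4/13)*(1/425) = (-1 - 1/13*(-4))*(1/425) = (-1 + 4/13)*(1/425) = -9/13*1/425 = -9/5525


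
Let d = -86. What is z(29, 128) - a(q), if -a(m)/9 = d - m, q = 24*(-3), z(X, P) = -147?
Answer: -273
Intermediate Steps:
q = -72
a(m) = 774 + 9*m (a(m) = -9*(-86 - m) = 774 + 9*m)
z(29, 128) - a(q) = -147 - (774 + 9*(-72)) = -147 - (774 - 648) = -147 - 1*126 = -147 - 126 = -273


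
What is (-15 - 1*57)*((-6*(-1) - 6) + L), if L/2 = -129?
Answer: 18576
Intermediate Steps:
L = -258 (L = 2*(-129) = -258)
(-15 - 1*57)*((-6*(-1) - 6) + L) = (-15 - 1*57)*((-6*(-1) - 6) - 258) = (-15 - 57)*((6 - 6) - 258) = -72*(0 - 258) = -72*(-258) = 18576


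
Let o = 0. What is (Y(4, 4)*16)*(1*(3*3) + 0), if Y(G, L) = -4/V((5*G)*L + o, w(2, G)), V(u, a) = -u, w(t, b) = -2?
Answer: 36/5 ≈ 7.2000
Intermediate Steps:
Y(G, L) = 4/(5*G*L) (Y(G, L) = -4*(-1/((5*G)*L + 0)) = -4*(-1/(5*G*L + 0)) = -4*(-1/(5*G*L)) = -(-4)/(5*G*L) = 4/(5*G*L))
(Y(4, 4)*16)*(1*(3*3) + 0) = (((⅘)/(4*4))*16)*(1*(3*3) + 0) = (((⅘)*(¼)*(¼))*16)*(1*9 + 0) = ((1/20)*16)*(9 + 0) = (⅘)*9 = 36/5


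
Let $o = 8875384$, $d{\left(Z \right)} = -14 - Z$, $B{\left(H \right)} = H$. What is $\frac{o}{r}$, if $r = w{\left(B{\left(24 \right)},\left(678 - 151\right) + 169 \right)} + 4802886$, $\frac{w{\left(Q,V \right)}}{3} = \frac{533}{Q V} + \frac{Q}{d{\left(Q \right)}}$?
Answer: $\frac{938944624128}{508106725391} \approx 1.8479$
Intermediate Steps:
$w{\left(Q,V \right)} = \frac{3 Q}{-14 - Q} + \frac{1599}{Q V}$ ($w{\left(Q,V \right)} = 3 \left(\frac{533}{Q V} + \frac{Q}{-14 - Q}\right) = 3 \left(\frac{Q}{-14 - Q} + \frac{533}{Q V}\right) = \frac{3 Q}{-14 - Q} + \frac{1599}{Q V}$)
$r = \frac{508106725391}{105792}$ ($r = \frac{3 \left(7462 + 533 \cdot 24 - \left(\left(678 - 151\right) + 169\right) 24^{2}\right)}{24 \left(\left(678 - 151\right) + 169\right) \left(14 + 24\right)} + 4802886 = 3 \cdot \frac{1}{24} \frac{1}{527 + 169} \cdot \frac{1}{38} \left(7462 + 12792 - \left(527 + 169\right) 576\right) + 4802886 = 3 \cdot \frac{1}{24} \cdot \frac{1}{696} \cdot \frac{1}{38} \left(7462 + 12792 - 696 \cdot 576\right) + 4802886 = 3 \cdot \frac{1}{24} \cdot \frac{1}{696} \cdot \frac{1}{38} \left(7462 + 12792 - 400896\right) + 4802886 = 3 \cdot \frac{1}{24} \cdot \frac{1}{696} \cdot \frac{1}{38} \left(-380642\right) + 4802886 = - \frac{190321}{105792} + 4802886 = \frac{508106725391}{105792} \approx 4.8029 \cdot 10^{6}$)
$\frac{o}{r} = \frac{8875384}{\frac{508106725391}{105792}} = 8875384 \cdot \frac{105792}{508106725391} = \frac{938944624128}{508106725391}$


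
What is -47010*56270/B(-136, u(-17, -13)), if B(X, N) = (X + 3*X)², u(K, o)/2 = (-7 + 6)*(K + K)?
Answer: -38900775/4352 ≈ -8938.6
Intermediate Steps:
u(K, o) = -4*K (u(K, o) = 2*((-7 + 6)*(K + K)) = 2*(-2*K) = -4*K)
B(X, N) = 16*X² (B(X, N) = (4*X)² = 16*X²)
-47010*56270/B(-136, u(-17, -13)) = -47010/((16*(-136)²)/56270) = -47010/((16*18496)*(1/56270)) = -47010/(295936*(1/56270)) = -47010/8704/1655 = -47010*1655/8704 = -38900775/4352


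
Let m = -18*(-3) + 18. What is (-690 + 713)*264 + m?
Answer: 6144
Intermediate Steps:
m = 72 (m = 54 + 18 = 72)
(-690 + 713)*264 + m = (-690 + 713)*264 + 72 = 23*264 + 72 = 6072 + 72 = 6144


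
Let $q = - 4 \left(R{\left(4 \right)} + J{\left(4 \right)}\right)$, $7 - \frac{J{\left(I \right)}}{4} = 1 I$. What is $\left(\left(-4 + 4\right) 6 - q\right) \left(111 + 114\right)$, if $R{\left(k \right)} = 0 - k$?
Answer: $7200$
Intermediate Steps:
$R{\left(k \right)} = - k$
$J{\left(I \right)} = 28 - 4 I$ ($J{\left(I \right)} = 28 - 4 \cdot 1 I = 28 - 4 I$)
$q = -32$ ($q = - 4 \left(\left(-1\right) 4 + \left(28 - 16\right)\right) = - 4 \left(-4 + \left(28 - 16\right)\right) = - 4 \left(-4 + 12\right) = \left(-4\right) 8 = -32$)
$\left(\left(-4 + 4\right) 6 - q\right) \left(111 + 114\right) = \left(\left(-4 + 4\right) 6 - -32\right) \left(111 + 114\right) = \left(0 \cdot 6 + 32\right) 225 = \left(0 + 32\right) 225 = 32 \cdot 225 = 7200$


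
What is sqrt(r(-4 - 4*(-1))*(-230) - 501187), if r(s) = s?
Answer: I*sqrt(501187) ≈ 707.95*I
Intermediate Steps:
sqrt(r(-4 - 4*(-1))*(-230) - 501187) = sqrt((-4 - 4*(-1))*(-230) - 501187) = sqrt((-4 + 4)*(-230) - 501187) = sqrt(0*(-230) - 501187) = sqrt(0 - 501187) = sqrt(-501187) = I*sqrt(501187)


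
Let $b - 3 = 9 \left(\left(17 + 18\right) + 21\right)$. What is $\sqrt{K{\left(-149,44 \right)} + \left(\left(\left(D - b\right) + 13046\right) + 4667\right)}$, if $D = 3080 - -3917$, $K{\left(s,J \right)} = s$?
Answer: $\sqrt{24054} \approx 155.09$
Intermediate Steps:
$D = 6997$ ($D = 3080 + 3917 = 6997$)
$b = 507$ ($b = 3 + 9 \left(\left(17 + 18\right) + 21\right) = 3 + 9 \left(35 + 21\right) = 3 + 9 \cdot 56 = 3 + 504 = 507$)
$\sqrt{K{\left(-149,44 \right)} + \left(\left(\left(D - b\right) + 13046\right) + 4667\right)} = \sqrt{-149 + \left(\left(\left(6997 - 507\right) + 13046\right) + 4667\right)} = \sqrt{-149 + \left(\left(6490 + 13046\right) + 4667\right)} = \sqrt{-149 + \left(19536 + 4667\right)} = \sqrt{-149 + 24203} = \sqrt{24054}$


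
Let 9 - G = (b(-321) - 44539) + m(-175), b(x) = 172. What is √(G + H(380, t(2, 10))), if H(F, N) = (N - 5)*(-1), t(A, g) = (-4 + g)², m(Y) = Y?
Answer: 2*√11130 ≈ 211.00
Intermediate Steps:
G = 44551 (G = 9 - ((172 - 44539) - 175) = 9 - (-44367 - 175) = 9 - 1*(-44542) = 9 + 44542 = 44551)
H(F, N) = 5 - N (H(F, N) = (-5 + N)*(-1) = 5 - N)
√(G + H(380, t(2, 10))) = √(44551 + (5 - (-4 + 10)²)) = √(44551 + (5 - 1*6²)) = √(44551 + (5 - 1*36)) = √(44551 + (5 - 36)) = √(44551 - 31) = √44520 = 2*√11130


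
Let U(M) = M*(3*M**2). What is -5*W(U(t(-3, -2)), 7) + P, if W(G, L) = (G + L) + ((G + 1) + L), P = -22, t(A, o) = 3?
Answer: -907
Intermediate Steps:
U(M) = 3*M**3
W(G, L) = 1 + 2*G + 2*L (W(G, L) = (G + L) + ((1 + G) + L) = (G + L) + (1 + G + L) = 1 + 2*G + 2*L)
-5*W(U(t(-3, -2)), 7) + P = -5*(1 + 2*(3*3**3) + 2*7) - 22 = -5*(1 + 2*(3*27) + 14) - 22 = -5*(1 + 2*81 + 14) - 22 = -5*(1 + 162 + 14) - 22 = -5*177 - 22 = -885 - 22 = -907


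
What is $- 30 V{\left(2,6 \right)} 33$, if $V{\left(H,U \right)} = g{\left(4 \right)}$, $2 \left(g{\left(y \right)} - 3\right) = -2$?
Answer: $-1980$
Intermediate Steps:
$g{\left(y \right)} = 2$ ($g{\left(y \right)} = 3 + \frac{1}{2} \left(-2\right) = 3 - 1 = 2$)
$V{\left(H,U \right)} = 2$
$- 30 V{\left(2,6 \right)} 33 = \left(-30\right) 2 \cdot 33 = \left(-60\right) 33 = -1980$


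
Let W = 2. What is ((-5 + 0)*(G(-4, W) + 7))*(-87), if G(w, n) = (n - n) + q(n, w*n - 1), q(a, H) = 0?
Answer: 3045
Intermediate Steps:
G(w, n) = 0 (G(w, n) = (n - n) + 0 = 0 + 0 = 0)
((-5 + 0)*(G(-4, W) + 7))*(-87) = ((-5 + 0)*(0 + 7))*(-87) = -5*7*(-87) = -35*(-87) = 3045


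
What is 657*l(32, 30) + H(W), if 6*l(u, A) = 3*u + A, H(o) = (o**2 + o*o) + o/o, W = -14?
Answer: 14190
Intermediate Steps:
H(o) = 1 + 2*o**2 (H(o) = (o**2 + o**2) + 1 = 2*o**2 + 1 = 1 + 2*o**2)
l(u, A) = u/2 + A/6 (l(u, A) = (3*u + A)/6 = (A + 3*u)/6 = u/2 + A/6)
657*l(32, 30) + H(W) = 657*((1/2)*32 + (1/6)*30) + (1 + 2*(-14)**2) = 657*(16 + 5) + (1 + 2*196) = 657*21 + (1 + 392) = 13797 + 393 = 14190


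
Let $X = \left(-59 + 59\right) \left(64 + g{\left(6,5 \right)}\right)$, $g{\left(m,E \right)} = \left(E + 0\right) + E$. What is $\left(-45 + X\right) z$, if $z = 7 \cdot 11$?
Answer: $-3465$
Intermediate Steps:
$g{\left(m,E \right)} = 2 E$ ($g{\left(m,E \right)} = E + E = 2 E$)
$X = 0$ ($X = \left(-59 + 59\right) \left(64 + 2 \cdot 5\right) = 0 \left(64 + 10\right) = 0 \cdot 74 = 0$)
$z = 77$
$\left(-45 + X\right) z = \left(-45 + 0\right) 77 = \left(-45\right) 77 = -3465$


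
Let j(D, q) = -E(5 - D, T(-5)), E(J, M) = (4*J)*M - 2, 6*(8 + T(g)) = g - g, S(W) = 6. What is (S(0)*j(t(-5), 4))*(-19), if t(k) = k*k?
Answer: 72732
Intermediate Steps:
t(k) = k²
T(g) = -8 (T(g) = -8 + (g - g)/6 = -8 + (⅙)*0 = -8 + 0 = -8)
E(J, M) = -2 + 4*J*M (E(J, M) = 4*J*M - 2 = -2 + 4*J*M)
j(D, q) = 162 - 32*D (j(D, q) = -(-2 + 4*(5 - D)*(-8)) = -(-2 + (-160 + 32*D)) = -(-162 + 32*D) = 162 - 32*D)
(S(0)*j(t(-5), 4))*(-19) = (6*(162 - 32*(-5)²))*(-19) = (6*(162 - 32*25))*(-19) = (6*(162 - 800))*(-19) = (6*(-638))*(-19) = -3828*(-19) = 72732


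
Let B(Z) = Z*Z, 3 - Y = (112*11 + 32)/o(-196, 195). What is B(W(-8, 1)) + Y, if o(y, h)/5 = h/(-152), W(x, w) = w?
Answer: 196028/975 ≈ 201.05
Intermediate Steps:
o(y, h) = -5*h/152 (o(y, h) = 5*(h/(-152)) = 5*(h*(-1/152)) = 5*(-h/152) = -5*h/152)
Y = 195053/975 (Y = 3 - (112*11 + 32)/((-5/152*195)) = 3 - (1232 + 32)/(-975/152) = 3 - 1264*(-152)/975 = 3 - 1*(-192128/975) = 3 + 192128/975 = 195053/975 ≈ 200.05)
B(Z) = Z²
B(W(-8, 1)) + Y = 1² + 195053/975 = 1 + 195053/975 = 196028/975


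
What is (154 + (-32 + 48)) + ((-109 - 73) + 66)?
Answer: 54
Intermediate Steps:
(154 + (-32 + 48)) + ((-109 - 73) + 66) = (154 + 16) + (-182 + 66) = 170 - 116 = 54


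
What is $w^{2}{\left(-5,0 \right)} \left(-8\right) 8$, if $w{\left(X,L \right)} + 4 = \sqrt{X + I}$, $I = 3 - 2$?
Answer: $-768 + 1024 i \approx -768.0 + 1024.0 i$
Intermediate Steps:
$I = 1$
$w{\left(X,L \right)} = -4 + \sqrt{1 + X}$ ($w{\left(X,L \right)} = -4 + \sqrt{X + 1} = -4 + \sqrt{1 + X}$)
$w^{2}{\left(-5,0 \right)} \left(-8\right) 8 = \left(-4 + \sqrt{1 - 5}\right)^{2} \left(-8\right) 8 = \left(-4 + \sqrt{-4}\right)^{2} \left(-8\right) 8 = \left(-4 + 2 i\right)^{2} \left(-8\right) 8 = - 8 \left(-4 + 2 i\right)^{2} \cdot 8 = - 64 \left(-4 + 2 i\right)^{2}$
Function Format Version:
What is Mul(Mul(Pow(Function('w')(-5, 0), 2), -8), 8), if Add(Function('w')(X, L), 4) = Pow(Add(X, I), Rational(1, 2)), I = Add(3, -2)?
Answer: Add(-768, Mul(1024, I)) ≈ Add(-768.00, Mul(1024.0, I))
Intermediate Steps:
I = 1
Function('w')(X, L) = Add(-4, Pow(Add(1, X), Rational(1, 2))) (Function('w')(X, L) = Add(-4, Pow(Add(X, 1), Rational(1, 2))) = Add(-4, Pow(Add(1, X), Rational(1, 2))))
Mul(Mul(Pow(Function('w')(-5, 0), 2), -8), 8) = Mul(Mul(Pow(Add(-4, Pow(Add(1, -5), Rational(1, 2))), 2), -8), 8) = Mul(Mul(Pow(Add(-4, Pow(-4, Rational(1, 2))), 2), -8), 8) = Mul(Mul(Pow(Add(-4, Mul(2, I)), 2), -8), 8) = Mul(Mul(-8, Pow(Add(-4, Mul(2, I)), 2)), 8) = Mul(-64, Pow(Add(-4, Mul(2, I)), 2))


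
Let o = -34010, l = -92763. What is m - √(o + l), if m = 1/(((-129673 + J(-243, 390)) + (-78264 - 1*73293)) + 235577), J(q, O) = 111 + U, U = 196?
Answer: -1/45346 - I*√126773 ≈ -2.2053e-5 - 356.05*I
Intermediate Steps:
J(q, O) = 307 (J(q, O) = 111 + 196 = 307)
m = -1/45346 (m = 1/(((-129673 + 307) + (-78264 - 1*73293)) + 235577) = 1/((-129366 + (-78264 - 73293)) + 235577) = 1/((-129366 - 151557) + 235577) = 1/(-280923 + 235577) = 1/(-45346) = -1/45346 ≈ -2.2053e-5)
m - √(o + l) = -1/45346 - √(-34010 - 92763) = -1/45346 - √(-126773) = -1/45346 - I*√126773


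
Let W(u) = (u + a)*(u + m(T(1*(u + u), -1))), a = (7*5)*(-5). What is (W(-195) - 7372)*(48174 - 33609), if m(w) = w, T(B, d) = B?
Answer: 3045221070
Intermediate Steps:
a = -175 (a = 35*(-5) = -175)
W(u) = 3*u*(-175 + u) (W(u) = (u - 175)*(u + 1*(u + u)) = (-175 + u)*(u + 1*(2*u)) = (-175 + u)*(u + 2*u) = (-175 + u)*(3*u) = 3*u*(-175 + u))
(W(-195) - 7372)*(48174 - 33609) = (3*(-195)*(-175 - 195) - 7372)*(48174 - 33609) = (3*(-195)*(-370) - 7372)*14565 = (216450 - 7372)*14565 = 209078*14565 = 3045221070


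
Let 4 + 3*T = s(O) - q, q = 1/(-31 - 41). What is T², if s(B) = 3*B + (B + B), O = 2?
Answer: 187489/46656 ≈ 4.0185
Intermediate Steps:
q = -1/72 (q = 1/(-72) = -1/72 ≈ -0.013889)
s(B) = 5*B (s(B) = 3*B + 2*B = 5*B)
T = 433/216 (T = -4/3 + (5*2 - 1*(-1/72))/3 = -4/3 + (10 + 1/72)/3 = -4/3 + (⅓)*(721/72) = -4/3 + 721/216 = 433/216 ≈ 2.0046)
T² = (433/216)² = 187489/46656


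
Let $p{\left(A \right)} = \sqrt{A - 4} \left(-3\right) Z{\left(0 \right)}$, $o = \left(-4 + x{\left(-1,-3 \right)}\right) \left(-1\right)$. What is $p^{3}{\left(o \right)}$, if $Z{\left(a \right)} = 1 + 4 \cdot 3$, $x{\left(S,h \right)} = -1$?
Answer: $-59319$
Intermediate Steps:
$Z{\left(a \right)} = 13$ ($Z{\left(a \right)} = 1 + 12 = 13$)
$o = 5$ ($o = \left(-4 - 1\right) \left(-1\right) = \left(-5\right) \left(-1\right) = 5$)
$p{\left(A \right)} = - 39 \sqrt{-4 + A}$ ($p{\left(A \right)} = \sqrt{A - 4} \left(-3\right) 13 = \sqrt{-4 + A} \left(-3\right) 13 = - 3 \sqrt{-4 + A} 13 = - 39 \sqrt{-4 + A}$)
$p^{3}{\left(o \right)} = \left(- 39 \sqrt{-4 + 5}\right)^{3} = \left(- 39 \sqrt{1}\right)^{3} = \left(\left(-39\right) 1\right)^{3} = \left(-39\right)^{3} = -59319$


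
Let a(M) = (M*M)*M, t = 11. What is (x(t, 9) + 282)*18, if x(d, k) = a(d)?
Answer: 29034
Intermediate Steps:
a(M) = M³ (a(M) = M²*M = M³)
x(d, k) = d³
(x(t, 9) + 282)*18 = (11³ + 282)*18 = (1331 + 282)*18 = 1613*18 = 29034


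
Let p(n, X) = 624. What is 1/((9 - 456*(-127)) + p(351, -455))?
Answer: 1/58545 ≈ 1.7081e-5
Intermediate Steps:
1/((9 - 456*(-127)) + p(351, -455)) = 1/((9 - 456*(-127)) + 624) = 1/((9 + 57912) + 624) = 1/(57921 + 624) = 1/58545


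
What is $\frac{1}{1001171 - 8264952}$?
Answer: $- \frac{1}{7263781} \approx -1.3767 \cdot 10^{-7}$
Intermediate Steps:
$\frac{1}{1001171 - 8264952} = \frac{1}{-7263781} = - \frac{1}{7263781}$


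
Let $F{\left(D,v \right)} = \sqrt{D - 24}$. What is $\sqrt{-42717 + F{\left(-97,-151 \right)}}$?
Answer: $\sqrt{-42717 + 11 i} \approx 0.027 + 206.68 i$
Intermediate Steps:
$F{\left(D,v \right)} = \sqrt{-24 + D}$
$\sqrt{-42717 + F{\left(-97,-151 \right)}} = \sqrt{-42717 + \sqrt{-24 - 97}} = \sqrt{-42717 + \sqrt{-121}} = \sqrt{-42717 + 11 i}$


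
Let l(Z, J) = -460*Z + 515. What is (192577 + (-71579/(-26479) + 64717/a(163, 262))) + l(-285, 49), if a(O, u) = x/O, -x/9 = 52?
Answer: 3738152968787/12392172 ≈ 3.0165e+5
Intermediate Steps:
x = -468 (x = -9*52 = -468)
l(Z, J) = 515 - 460*Z
a(O, u) = -468/O
(192577 + (-71579/(-26479) + 64717/a(163, 262))) + l(-285, 49) = (192577 + (-71579/(-26479) + 64717/((-468/163)))) + (515 - 460*(-285)) = (192577 + (-71579*(-1/26479) + 64717/((-468*1/163)))) + (515 + 131100) = (192577 + (71579/26479 + 64717/(-468/163))) + 131615 = (192577 + (71579/26479 + 64717*(-163/468))) + 131615 = (192577 + (71579/26479 - 10548871/468)) + 131615 = (192577 - 279290056237/12392172) + 131615 = 2107157251007/12392172 + 131615 = 3738152968787/12392172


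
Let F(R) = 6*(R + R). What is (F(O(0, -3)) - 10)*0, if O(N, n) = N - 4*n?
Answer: 0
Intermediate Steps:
F(R) = 12*R (F(R) = 6*(2*R) = 12*R)
(F(O(0, -3)) - 10)*0 = (12*(0 - 4*(-3)) - 10)*0 = (12*(0 + 12) - 10)*0 = (12*12 - 10)*0 = (144 - 10)*0 = 134*0 = 0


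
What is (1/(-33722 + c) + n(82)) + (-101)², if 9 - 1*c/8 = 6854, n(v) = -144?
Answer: 889863473/88482 ≈ 10057.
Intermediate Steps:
c = -54760 (c = 72 - 8*6854 = 72 - 54832 = -54760)
(1/(-33722 + c) + n(82)) + (-101)² = (1/(-33722 - 54760) - 144) + (-101)² = (1/(-88482) - 144) + 10201 = (-1/88482 - 144) + 10201 = -12741409/88482 + 10201 = 889863473/88482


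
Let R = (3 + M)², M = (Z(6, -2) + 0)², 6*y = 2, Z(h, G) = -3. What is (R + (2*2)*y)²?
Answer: 190096/9 ≈ 21122.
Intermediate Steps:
y = ⅓ (y = (⅙)*2 = ⅓ ≈ 0.33333)
M = 9 (M = (-3 + 0)² = (-3)² = 9)
R = 144 (R = (3 + 9)² = 12² = 144)
(R + (2*2)*y)² = (144 + (2*2)*(⅓))² = (144 + 4*(⅓))² = (144 + 4/3)² = (436/3)² = 190096/9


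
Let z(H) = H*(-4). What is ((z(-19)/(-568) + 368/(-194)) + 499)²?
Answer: 46857516015025/189723076 ≈ 2.4698e+5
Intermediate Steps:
z(H) = -4*H
((z(-19)/(-568) + 368/(-194)) + 499)² = ((-4*(-19)/(-568) + 368/(-194)) + 499)² = ((76*(-1/568) + 368*(-1/194)) + 499)² = ((-19/142 - 184/97) + 499)² = (-27971/13774 + 499)² = (6845255/13774)² = 46857516015025/189723076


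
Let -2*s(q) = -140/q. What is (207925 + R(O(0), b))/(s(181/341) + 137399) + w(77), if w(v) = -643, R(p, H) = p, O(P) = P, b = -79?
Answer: -15968621802/24893089 ≈ -641.49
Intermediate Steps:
s(q) = 70/q (s(q) = -(-70)/q = 70/q)
(207925 + R(O(0), b))/(s(181/341) + 137399) + w(77) = (207925 + 0)/(70/((181/341)) + 137399) - 643 = 207925/(70/((181*(1/341))) + 137399) - 643 = 207925/(70/(181/341) + 137399) - 643 = 207925/(70*(341/181) + 137399) - 643 = 207925/(23870/181 + 137399) - 643 = 207925/(24893089/181) - 643 = 207925*(181/24893089) - 643 = 37634425/24893089 - 643 = -15968621802/24893089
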